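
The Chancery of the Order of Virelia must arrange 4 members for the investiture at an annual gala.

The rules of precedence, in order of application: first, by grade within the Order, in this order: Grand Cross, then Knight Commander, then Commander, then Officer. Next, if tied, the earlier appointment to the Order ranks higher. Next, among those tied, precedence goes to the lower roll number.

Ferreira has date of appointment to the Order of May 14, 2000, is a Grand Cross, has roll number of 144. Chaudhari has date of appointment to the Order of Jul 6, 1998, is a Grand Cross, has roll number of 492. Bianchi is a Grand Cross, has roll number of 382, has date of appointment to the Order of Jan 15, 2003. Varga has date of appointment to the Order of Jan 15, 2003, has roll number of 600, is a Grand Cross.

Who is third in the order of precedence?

By grade within the Order: Chaudhari, Ferreira, Bianchi and Varga (Grand Cross).
Among Chaudhari, Ferreira, Bianchi and Varga, by date of appointment to the Order (earlier first): Chaudhari (Jul 6, 1998) before Ferreira (May 14, 2000) before Bianchi and Varga (Jan 15, 2003).
Among Bianchi and Varga, by roll number (lower first): Bianchi (382) before Varga (600).
Order: Chaudhari, Ferreira, Bianchi, Varga.

Bianchi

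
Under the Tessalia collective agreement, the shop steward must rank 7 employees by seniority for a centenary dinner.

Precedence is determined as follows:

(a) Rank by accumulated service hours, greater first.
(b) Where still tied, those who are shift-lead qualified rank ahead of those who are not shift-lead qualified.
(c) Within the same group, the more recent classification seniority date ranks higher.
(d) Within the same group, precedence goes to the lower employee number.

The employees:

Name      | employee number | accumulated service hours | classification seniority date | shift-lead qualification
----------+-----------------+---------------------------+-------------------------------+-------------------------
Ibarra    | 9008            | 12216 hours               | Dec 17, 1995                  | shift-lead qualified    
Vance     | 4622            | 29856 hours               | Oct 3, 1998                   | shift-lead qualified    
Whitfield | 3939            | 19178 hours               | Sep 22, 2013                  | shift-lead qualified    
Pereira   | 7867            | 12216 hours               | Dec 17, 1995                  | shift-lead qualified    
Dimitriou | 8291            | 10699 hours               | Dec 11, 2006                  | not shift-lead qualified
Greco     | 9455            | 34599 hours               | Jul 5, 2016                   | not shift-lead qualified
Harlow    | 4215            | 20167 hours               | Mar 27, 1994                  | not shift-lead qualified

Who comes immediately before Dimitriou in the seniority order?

By accumulated service hours (higher first): Greco (34599 hours); then Vance (29856 hours); then Harlow (20167 hours); then Whitfield (19178 hours); then Pereira and Ibarra (both 12216 hours); then Dimitriou (10699 hours).
Pereira and Ibarra are each shift-lead qualified, so the next rule applies.
Pereira and Ibarra both have classification seniority date Dec 17, 1995, so the next rule applies.
Among Pereira and Ibarra, by employee number (lower first): Pereira (7867) before Ibarra (9008).
Order: Greco, Vance, Harlow, Whitfield, Pereira, Ibarra, Dimitriou.

Ibarra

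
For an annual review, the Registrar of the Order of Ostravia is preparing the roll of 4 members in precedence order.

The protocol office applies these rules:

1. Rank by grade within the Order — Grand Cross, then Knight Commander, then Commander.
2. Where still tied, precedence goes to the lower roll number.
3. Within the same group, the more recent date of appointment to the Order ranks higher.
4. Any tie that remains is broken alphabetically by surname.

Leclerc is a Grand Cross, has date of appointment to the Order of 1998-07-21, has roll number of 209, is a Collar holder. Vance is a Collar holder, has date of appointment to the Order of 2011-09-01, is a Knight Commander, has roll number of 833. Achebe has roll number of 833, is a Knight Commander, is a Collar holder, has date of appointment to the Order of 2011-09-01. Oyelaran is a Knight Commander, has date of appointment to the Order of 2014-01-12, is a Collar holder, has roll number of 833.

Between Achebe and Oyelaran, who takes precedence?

By grade within the Order: Leclerc (Grand Cross); then Oyelaran, Achebe and Vance (Knight Commander).
Oyelaran, Achebe and Vance all have roll number 833, so the next rule applies.
Among Oyelaran, Achebe and Vance, by date of appointment to the Order (later first): Oyelaran (2014-01-12) before Achebe and Vance (2011-09-01).
Among Achebe and Vance, alphabetically by surname: Achebe before Vance.
So Oyelaran takes precedence.

Oyelaran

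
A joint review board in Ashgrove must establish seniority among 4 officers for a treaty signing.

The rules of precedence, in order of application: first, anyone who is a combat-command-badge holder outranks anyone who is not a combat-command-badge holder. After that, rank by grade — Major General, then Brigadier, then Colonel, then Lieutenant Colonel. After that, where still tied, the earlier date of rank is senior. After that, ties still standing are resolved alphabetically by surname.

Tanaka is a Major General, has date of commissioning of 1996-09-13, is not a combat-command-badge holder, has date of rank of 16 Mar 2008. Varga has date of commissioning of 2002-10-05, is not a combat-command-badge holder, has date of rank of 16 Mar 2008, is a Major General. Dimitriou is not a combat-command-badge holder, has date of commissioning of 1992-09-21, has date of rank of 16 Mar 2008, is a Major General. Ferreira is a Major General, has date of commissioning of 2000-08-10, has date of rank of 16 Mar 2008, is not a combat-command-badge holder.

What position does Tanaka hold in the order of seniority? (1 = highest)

By the first rule: Dimitriou, Ferreira, Tanaka and Varga (each not a combat-command-badge holder).
Dimitriou, Ferreira, Tanaka and Varga are each Major General, so the next rule applies.
Dimitriou, Ferreira, Tanaka and Varga all have date of rank 16 Mar 2008, so the next rule applies.
Among Dimitriou, Ferreira, Tanaka and Varga, alphabetically by surname: Dimitriou before Ferreira before Tanaka before Varga.
Order: Dimitriou, Ferreira, Tanaka, Varga. So position 3.

3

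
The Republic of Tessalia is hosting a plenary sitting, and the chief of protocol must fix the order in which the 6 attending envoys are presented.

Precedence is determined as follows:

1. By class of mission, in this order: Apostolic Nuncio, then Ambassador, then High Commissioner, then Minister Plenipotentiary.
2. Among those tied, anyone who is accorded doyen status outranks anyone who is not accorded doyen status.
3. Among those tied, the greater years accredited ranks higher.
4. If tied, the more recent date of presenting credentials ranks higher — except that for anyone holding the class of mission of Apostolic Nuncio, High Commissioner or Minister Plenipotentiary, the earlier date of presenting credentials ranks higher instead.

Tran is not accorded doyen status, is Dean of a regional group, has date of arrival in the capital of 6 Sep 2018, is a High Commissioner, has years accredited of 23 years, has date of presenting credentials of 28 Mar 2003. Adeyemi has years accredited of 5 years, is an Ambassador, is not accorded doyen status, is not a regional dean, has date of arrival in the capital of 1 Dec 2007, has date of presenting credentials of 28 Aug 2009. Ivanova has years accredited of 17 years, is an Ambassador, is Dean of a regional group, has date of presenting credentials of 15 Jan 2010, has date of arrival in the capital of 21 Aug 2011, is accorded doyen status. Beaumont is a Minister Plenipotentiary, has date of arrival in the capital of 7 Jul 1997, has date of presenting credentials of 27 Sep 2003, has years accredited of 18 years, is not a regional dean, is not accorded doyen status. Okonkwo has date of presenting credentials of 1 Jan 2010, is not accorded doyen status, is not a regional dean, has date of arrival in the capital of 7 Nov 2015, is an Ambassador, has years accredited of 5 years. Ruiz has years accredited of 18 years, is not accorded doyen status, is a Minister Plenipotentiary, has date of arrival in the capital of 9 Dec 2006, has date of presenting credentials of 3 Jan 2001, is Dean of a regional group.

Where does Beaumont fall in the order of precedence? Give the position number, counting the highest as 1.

By class of mission: Ivanova, Okonkwo and Adeyemi (Ambassador); then Tran (High Commissioner); then Ruiz and Beaumont (Minister Plenipotentiary).
Among Ivanova, Okonkwo and Adeyemi, accorded doyen status before not accorded doyen status: Ivanova (accorded doyen status) before Okonkwo and Adeyemi (not accorded doyen status).
Okonkwo and Adeyemi both have years accredited 5 years, so the next rule applies.
Among Okonkwo and Adeyemi, by date of presenting credentials (later first): Okonkwo (1 Jan 2010) before Adeyemi (28 Aug 2009).
Ruiz and Beaumont are each not accorded doyen status, so the next rule applies.
Ruiz and Beaumont both have years accredited 18 years, so the next rule applies.
Among Ruiz and Beaumont, by date of presenting credentials (earlier first) (reversed rule for this group): Ruiz (3 Jan 2001) before Beaumont (27 Sep 2003).
Order: Ivanova, Okonkwo, Adeyemi, Tran, Ruiz, Beaumont. So position 6.

6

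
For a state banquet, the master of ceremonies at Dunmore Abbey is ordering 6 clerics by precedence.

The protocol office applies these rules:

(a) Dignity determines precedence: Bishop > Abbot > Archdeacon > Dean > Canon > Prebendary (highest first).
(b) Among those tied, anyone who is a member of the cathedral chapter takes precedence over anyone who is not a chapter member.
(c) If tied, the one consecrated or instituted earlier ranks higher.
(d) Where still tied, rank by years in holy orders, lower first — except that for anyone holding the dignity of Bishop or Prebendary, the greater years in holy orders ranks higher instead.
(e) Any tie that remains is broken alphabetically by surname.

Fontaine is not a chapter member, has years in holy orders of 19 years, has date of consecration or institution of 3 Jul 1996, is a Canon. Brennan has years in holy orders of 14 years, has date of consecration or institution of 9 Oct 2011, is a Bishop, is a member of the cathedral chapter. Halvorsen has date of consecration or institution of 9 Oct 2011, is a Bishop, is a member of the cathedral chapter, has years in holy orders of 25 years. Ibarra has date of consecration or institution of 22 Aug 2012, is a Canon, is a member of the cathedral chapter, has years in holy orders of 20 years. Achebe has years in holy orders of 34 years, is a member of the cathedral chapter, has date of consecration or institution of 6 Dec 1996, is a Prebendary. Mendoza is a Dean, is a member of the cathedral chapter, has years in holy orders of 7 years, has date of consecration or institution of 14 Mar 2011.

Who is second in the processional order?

By dignity: Halvorsen and Brennan (Bishop); then Mendoza (Dean); then Ibarra and Fontaine (Canon); then Achebe (Prebendary).
Halvorsen and Brennan are each a member of the cathedral chapter, so the next rule applies.
Halvorsen and Brennan both have date of consecration or institution 9 Oct 2011, so the next rule applies.
Among Halvorsen and Brennan, by years in holy orders (higher first) (reversed rule for this group): Halvorsen (25 years) before Brennan (14 years).
Among Ibarra and Fontaine, a member of the cathedral chapter before not a chapter member: Ibarra (a member of the cathedral chapter) before Fontaine (not a chapter member).
Order: Halvorsen, Brennan, Mendoza, Ibarra, Fontaine, Achebe.

Brennan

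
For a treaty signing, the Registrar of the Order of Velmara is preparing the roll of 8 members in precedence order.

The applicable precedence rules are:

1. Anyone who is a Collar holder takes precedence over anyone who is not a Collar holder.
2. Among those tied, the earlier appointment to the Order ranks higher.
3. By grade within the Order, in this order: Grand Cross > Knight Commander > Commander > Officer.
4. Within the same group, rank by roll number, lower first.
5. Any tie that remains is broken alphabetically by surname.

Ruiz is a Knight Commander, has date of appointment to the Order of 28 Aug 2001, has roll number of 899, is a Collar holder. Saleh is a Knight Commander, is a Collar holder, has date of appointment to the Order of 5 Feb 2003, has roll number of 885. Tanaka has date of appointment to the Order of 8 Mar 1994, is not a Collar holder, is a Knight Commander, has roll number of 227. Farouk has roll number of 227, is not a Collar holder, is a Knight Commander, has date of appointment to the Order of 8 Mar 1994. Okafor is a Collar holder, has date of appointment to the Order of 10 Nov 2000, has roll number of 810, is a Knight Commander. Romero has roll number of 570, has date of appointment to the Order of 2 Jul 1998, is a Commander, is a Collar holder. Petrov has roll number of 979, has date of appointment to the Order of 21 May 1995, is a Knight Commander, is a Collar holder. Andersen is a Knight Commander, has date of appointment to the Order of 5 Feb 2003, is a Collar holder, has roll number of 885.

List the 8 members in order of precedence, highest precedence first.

Petrov, Romero, Okafor, Ruiz, Andersen, Saleh, Farouk, Tanaka

By the first rule: Petrov, Romero, Okafor, Ruiz, Andersen and Saleh (each a Collar holder); then Farouk and Tanaka (both not a Collar holder).
Among Petrov, Romero, Okafor, Ruiz, Andersen and Saleh, by date of appointment to the Order (earlier first): Petrov (21 May 1995) before Romero (2 Jul 1998) before Okafor (10 Nov 2000) before Ruiz (28 Aug 2001) before Andersen and Saleh (5 Feb 2003).
Andersen and Saleh are each Knight Commander, so the next rule applies.
Andersen and Saleh both have roll number 885, so the next rule applies.
Among Andersen and Saleh, alphabetically by surname: Andersen before Saleh.
Farouk and Tanaka both have date of appointment to the Order 8 Mar 1994, so the next rule applies.
Farouk and Tanaka are each Knight Commander, so the next rule applies.
Farouk and Tanaka both have roll number 227, so the next rule applies.
Among Farouk and Tanaka, alphabetically by surname: Farouk before Tanaka.
Full order: Petrov, Romero, Okafor, Ruiz, Andersen, Saleh, Farouk, Tanaka.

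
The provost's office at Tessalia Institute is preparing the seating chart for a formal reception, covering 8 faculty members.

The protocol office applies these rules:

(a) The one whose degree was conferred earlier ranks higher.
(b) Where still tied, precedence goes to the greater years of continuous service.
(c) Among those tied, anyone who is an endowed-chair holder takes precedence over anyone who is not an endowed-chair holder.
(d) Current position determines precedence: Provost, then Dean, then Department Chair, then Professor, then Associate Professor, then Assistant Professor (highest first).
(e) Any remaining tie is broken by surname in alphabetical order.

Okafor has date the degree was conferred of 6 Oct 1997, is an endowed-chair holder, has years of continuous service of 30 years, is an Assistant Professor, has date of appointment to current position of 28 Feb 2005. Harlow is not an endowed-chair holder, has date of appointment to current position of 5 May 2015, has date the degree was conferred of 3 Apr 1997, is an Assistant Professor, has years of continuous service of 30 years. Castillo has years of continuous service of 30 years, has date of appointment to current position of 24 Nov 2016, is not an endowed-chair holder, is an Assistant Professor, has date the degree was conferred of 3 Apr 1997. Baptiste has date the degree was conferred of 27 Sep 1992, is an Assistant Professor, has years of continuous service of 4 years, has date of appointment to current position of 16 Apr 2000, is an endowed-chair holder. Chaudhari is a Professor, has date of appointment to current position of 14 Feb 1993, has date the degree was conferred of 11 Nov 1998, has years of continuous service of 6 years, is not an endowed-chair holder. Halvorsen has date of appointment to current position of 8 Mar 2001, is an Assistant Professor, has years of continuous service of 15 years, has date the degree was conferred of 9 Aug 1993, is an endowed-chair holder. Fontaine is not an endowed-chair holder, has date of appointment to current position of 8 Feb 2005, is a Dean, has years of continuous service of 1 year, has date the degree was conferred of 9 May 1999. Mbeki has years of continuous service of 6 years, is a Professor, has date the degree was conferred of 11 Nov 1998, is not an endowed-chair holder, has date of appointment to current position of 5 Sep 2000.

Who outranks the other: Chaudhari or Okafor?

Okafor

By date the degree was conferred (earlier first): Baptiste (27 Sep 1992); then Halvorsen (9 Aug 1993); then Castillo and Harlow (both 3 Apr 1997); then Okafor (6 Oct 1997); then Chaudhari and Mbeki (both 11 Nov 1998); then Fontaine (9 May 1999).
Castillo and Harlow both have years of continuous service 30 years, so the next rule applies.
Castillo and Harlow are each not an endowed-chair holder, so the next rule applies.
Castillo and Harlow are each Assistant Professor, so the next rule applies.
Among Castillo and Harlow, alphabetically by surname: Castillo before Harlow.
Chaudhari and Mbeki both have years of continuous service 6 years, so the next rule applies.
Chaudhari and Mbeki are each not an endowed-chair holder, so the next rule applies.
Chaudhari and Mbeki are each Professor, so the next rule applies.
Among Chaudhari and Mbeki, alphabetically by surname: Chaudhari before Mbeki.
So Okafor takes precedence.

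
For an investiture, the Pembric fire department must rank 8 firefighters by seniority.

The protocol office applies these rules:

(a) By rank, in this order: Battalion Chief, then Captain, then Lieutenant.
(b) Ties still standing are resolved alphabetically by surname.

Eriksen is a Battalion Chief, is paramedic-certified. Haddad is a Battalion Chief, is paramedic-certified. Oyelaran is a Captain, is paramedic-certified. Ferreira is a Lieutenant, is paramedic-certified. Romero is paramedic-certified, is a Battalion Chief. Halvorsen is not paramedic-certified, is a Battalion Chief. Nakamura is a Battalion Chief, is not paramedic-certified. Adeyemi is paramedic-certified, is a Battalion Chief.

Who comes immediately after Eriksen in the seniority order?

By rank: Adeyemi, Eriksen, Haddad, Halvorsen, Nakamura and Romero (Battalion Chief); then Oyelaran (Captain); then Ferreira (Lieutenant).
Among Adeyemi, Eriksen, Haddad, Halvorsen, Nakamura and Romero, alphabetically by surname: Adeyemi before Eriksen before Haddad before Halvorsen before Nakamura before Romero.
Order: Adeyemi, Eriksen, Haddad, Halvorsen, Nakamura, Romero, Oyelaran, Ferreira.

Haddad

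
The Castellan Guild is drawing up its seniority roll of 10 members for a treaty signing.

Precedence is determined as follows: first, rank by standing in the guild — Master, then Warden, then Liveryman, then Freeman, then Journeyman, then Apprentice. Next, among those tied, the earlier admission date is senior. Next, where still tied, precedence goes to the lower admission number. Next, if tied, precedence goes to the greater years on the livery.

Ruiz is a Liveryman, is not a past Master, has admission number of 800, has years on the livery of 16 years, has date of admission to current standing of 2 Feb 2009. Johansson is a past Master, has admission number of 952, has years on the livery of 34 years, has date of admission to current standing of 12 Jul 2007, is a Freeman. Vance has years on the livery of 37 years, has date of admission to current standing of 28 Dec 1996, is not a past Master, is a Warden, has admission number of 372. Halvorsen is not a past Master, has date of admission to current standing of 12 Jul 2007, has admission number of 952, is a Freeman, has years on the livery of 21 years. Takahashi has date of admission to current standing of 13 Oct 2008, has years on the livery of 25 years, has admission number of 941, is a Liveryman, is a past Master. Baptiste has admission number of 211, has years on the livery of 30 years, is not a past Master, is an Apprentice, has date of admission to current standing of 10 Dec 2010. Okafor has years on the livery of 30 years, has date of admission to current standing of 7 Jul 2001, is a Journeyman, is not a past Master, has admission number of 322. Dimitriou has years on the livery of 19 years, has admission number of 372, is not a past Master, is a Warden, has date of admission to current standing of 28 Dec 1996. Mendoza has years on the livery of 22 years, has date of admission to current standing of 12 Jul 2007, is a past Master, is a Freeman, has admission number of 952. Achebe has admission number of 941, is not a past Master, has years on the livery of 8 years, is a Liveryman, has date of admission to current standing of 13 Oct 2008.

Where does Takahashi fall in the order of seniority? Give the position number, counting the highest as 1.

By standing in the guild: Vance and Dimitriou (Warden); then Takahashi, Achebe and Ruiz (Liveryman); then Johansson, Mendoza and Halvorsen (Freeman); then Okafor (Journeyman); then Baptiste (Apprentice).
Vance and Dimitriou both have date of admission to current standing 28 Dec 1996, so the next rule applies.
Vance and Dimitriou both have admission number 372, so the next rule applies.
Among Vance and Dimitriou, by years on the livery (higher first): Vance (37 years) before Dimitriou (19 years).
Among Takahashi, Achebe and Ruiz, by date of admission to current standing (earlier first): Takahashi and Achebe (13 Oct 2008) before Ruiz (2 Feb 2009).
Takahashi and Achebe both have admission number 941, so the next rule applies.
Among Takahashi and Achebe, by years on the livery (higher first): Takahashi (25 years) before Achebe (8 years).
Johansson, Mendoza and Halvorsen all have date of admission to current standing 12 Jul 2007, so the next rule applies.
Johansson, Mendoza and Halvorsen all have admission number 952, so the next rule applies.
Among Johansson, Mendoza and Halvorsen, by years on the livery (higher first): Johansson (34 years) before Mendoza (22 years) before Halvorsen (21 years).
Order: Vance, Dimitriou, Takahashi, Achebe, Ruiz, Johansson, Mendoza, Halvorsen, Okafor, Baptiste. So position 3.

3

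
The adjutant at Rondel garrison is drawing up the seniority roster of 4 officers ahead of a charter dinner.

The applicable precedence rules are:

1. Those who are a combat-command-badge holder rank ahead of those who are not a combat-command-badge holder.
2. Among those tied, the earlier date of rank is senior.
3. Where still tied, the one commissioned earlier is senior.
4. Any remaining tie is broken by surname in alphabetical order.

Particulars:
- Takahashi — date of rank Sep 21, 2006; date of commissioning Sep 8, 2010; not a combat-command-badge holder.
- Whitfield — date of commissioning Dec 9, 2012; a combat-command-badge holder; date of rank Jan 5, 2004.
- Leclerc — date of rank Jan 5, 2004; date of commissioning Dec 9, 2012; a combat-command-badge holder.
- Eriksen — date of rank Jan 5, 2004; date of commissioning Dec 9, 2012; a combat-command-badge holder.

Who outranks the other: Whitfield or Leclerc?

Leclerc

By the first rule: Eriksen, Leclerc and Whitfield (each a combat-command-badge holder); then Takahashi (not a combat-command-badge holder).
Eriksen, Leclerc and Whitfield all have date of rank Jan 5, 2004, so the next rule applies.
Eriksen, Leclerc and Whitfield all have date of commissioning Dec 9, 2012, so the next rule applies.
Among Eriksen, Leclerc and Whitfield, alphabetically by surname: Eriksen before Leclerc before Whitfield.
So Leclerc takes precedence.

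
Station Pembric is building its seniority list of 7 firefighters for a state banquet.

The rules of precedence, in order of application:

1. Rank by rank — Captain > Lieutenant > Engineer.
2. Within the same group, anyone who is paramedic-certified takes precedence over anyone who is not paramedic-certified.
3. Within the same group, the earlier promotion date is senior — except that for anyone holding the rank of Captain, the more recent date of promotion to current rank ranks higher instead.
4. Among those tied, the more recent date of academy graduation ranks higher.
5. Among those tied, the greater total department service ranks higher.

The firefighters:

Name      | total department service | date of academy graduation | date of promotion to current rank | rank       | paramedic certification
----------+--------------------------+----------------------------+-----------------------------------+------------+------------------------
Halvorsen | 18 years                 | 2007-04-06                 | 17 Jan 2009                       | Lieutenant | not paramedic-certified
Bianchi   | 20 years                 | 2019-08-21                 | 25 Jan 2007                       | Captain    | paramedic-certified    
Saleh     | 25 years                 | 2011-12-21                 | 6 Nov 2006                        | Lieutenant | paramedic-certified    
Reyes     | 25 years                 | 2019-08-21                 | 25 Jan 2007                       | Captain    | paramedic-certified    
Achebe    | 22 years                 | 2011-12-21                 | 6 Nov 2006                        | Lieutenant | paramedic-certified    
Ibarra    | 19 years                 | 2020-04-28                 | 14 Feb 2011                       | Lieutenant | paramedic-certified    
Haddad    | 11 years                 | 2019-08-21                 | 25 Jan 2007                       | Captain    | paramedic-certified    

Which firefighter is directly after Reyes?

By rank: Reyes, Bianchi and Haddad (Captain); then Saleh, Achebe, Ibarra and Halvorsen (Lieutenant).
Reyes, Bianchi and Haddad are each paramedic-certified, so the next rule applies.
Reyes, Bianchi and Haddad all have date of promotion to current rank 25 Jan 2007, so the next rule applies.
Reyes, Bianchi and Haddad all have date of academy graduation 2019-08-21, so the next rule applies.
Among Reyes, Bianchi and Haddad, by total department service (higher first): Reyes (25 years) before Bianchi (20 years) before Haddad (11 years).
Among Saleh, Achebe, Ibarra and Halvorsen, paramedic-certified before not paramedic-certified: Saleh, Achebe and Ibarra (paramedic-certified) before Halvorsen (not paramedic-certified).
Among Saleh, Achebe and Ibarra, by date of promotion to current rank (earlier first): Saleh and Achebe (6 Nov 2006) before Ibarra (14 Feb 2011).
Saleh and Achebe both have date of academy graduation 2011-12-21, so the next rule applies.
Among Saleh and Achebe, by total department service (higher first): Saleh (25 years) before Achebe (22 years).
Order: Reyes, Bianchi, Haddad, Saleh, Achebe, Ibarra, Halvorsen.

Bianchi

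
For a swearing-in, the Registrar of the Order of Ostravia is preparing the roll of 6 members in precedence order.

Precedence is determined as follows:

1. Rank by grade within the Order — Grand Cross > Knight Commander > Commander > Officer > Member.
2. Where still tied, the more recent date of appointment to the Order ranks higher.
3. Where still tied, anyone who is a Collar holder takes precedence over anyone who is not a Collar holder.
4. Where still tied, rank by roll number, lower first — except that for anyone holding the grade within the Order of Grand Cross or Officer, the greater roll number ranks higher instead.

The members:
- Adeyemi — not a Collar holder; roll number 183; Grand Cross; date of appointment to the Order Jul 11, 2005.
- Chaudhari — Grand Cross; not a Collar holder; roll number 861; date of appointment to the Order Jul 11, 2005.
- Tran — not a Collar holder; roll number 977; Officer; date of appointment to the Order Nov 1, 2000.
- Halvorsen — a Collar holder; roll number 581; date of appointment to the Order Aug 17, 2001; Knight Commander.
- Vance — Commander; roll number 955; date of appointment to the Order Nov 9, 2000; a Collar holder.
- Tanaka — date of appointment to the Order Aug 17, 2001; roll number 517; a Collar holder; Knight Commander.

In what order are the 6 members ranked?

By grade within the Order: Chaudhari and Adeyemi (Grand Cross); then Tanaka and Halvorsen (Knight Commander); then Vance (Commander); then Tran (Officer).
Chaudhari and Adeyemi both have date of appointment to the Order Jul 11, 2005, so the next rule applies.
Chaudhari and Adeyemi are each not a Collar holder, so the next rule applies.
Among Chaudhari and Adeyemi, by roll number (higher first) (reversed rule for this group): Chaudhari (861) before Adeyemi (183).
Tanaka and Halvorsen both have date of appointment to the Order Aug 17, 2001, so the next rule applies.
Tanaka and Halvorsen are each a Collar holder, so the next rule applies.
Among Tanaka and Halvorsen, by roll number (lower first): Tanaka (517) before Halvorsen (581).
Full order: Chaudhari, Adeyemi, Tanaka, Halvorsen, Vance, Tran.

Chaudhari, Adeyemi, Tanaka, Halvorsen, Vance, Tran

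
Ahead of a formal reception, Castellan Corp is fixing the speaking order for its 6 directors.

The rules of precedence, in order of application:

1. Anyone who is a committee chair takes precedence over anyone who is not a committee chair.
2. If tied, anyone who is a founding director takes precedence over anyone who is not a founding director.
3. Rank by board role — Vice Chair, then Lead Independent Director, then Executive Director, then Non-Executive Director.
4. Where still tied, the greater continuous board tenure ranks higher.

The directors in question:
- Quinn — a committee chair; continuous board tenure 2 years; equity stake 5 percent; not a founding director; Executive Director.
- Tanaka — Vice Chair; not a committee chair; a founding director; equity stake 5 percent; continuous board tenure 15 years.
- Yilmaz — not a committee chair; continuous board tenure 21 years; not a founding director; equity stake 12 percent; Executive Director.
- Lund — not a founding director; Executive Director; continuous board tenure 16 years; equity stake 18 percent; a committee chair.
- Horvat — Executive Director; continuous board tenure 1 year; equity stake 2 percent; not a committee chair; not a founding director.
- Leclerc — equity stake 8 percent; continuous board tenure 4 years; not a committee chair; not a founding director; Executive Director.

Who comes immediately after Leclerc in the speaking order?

Horvat

By the first rule: Lund and Quinn (both a committee chair); then Tanaka, Yilmaz, Leclerc and Horvat (each not a committee chair).
Lund and Quinn are each not a founding director, so the next rule applies.
Lund and Quinn are each Executive Director, so the next rule applies.
Among Lund and Quinn, by continuous board tenure (higher first): Lund (16 years) before Quinn (2 years).
Among Tanaka, Yilmaz, Leclerc and Horvat, a founding director before not a founding director: Tanaka (a founding director) before Yilmaz, Leclerc and Horvat (not a founding director).
Yilmaz, Leclerc and Horvat are each Executive Director, so the next rule applies.
Among Yilmaz, Leclerc and Horvat, by continuous board tenure (higher first): Yilmaz (21 years) before Leclerc (4 years) before Horvat (1 year).
Order: Lund, Quinn, Tanaka, Yilmaz, Leclerc, Horvat.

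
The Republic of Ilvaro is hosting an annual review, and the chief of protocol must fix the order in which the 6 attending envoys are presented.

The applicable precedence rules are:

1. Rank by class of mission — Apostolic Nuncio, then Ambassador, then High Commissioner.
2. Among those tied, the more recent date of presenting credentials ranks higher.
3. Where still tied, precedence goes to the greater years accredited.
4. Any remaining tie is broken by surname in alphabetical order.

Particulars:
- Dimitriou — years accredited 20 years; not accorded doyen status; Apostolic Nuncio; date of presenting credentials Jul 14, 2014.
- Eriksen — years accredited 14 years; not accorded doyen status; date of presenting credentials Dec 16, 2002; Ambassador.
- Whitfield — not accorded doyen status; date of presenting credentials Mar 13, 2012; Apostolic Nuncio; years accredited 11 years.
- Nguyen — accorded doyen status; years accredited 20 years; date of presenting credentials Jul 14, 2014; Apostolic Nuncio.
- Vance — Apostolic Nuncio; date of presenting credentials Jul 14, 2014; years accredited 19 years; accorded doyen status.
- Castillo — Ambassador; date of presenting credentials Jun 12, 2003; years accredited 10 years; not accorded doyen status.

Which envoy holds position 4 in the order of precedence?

By class of mission: Dimitriou, Nguyen, Vance and Whitfield (Apostolic Nuncio); then Castillo and Eriksen (Ambassador).
Among Dimitriou, Nguyen, Vance and Whitfield, by date of presenting credentials (later first): Dimitriou, Nguyen and Vance (Jul 14, 2014) before Whitfield (Mar 13, 2012).
Among Dimitriou, Nguyen and Vance, by years accredited (higher first): Dimitriou and Nguyen (20 years) before Vance (19 years).
Among Dimitriou and Nguyen, alphabetically by surname: Dimitriou before Nguyen.
Among Castillo and Eriksen, by date of presenting credentials (later first): Castillo (Jun 12, 2003) before Eriksen (Dec 16, 2002).
Order: Dimitriou, Nguyen, Vance, Whitfield, Castillo, Eriksen.

Whitfield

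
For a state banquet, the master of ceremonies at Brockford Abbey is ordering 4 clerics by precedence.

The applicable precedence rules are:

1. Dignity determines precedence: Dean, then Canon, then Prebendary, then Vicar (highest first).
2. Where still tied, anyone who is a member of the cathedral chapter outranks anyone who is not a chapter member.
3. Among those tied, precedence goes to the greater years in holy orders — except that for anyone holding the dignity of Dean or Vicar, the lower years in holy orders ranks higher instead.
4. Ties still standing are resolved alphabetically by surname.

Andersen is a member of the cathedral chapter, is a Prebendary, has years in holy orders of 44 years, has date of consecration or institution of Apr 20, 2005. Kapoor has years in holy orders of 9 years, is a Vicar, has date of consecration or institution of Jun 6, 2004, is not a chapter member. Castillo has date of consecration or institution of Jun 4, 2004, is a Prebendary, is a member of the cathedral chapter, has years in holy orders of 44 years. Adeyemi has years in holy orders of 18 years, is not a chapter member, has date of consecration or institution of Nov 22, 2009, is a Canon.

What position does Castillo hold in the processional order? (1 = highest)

By dignity: Adeyemi (Canon); then Andersen and Castillo (Prebendary); then Kapoor (Vicar).
Andersen and Castillo are each a member of the cathedral chapter, so the next rule applies.
Andersen and Castillo both have years in holy orders 44 years, so the next rule applies.
Among Andersen and Castillo, alphabetically by surname: Andersen before Castillo.
Order: Adeyemi, Andersen, Castillo, Kapoor. So position 3.

3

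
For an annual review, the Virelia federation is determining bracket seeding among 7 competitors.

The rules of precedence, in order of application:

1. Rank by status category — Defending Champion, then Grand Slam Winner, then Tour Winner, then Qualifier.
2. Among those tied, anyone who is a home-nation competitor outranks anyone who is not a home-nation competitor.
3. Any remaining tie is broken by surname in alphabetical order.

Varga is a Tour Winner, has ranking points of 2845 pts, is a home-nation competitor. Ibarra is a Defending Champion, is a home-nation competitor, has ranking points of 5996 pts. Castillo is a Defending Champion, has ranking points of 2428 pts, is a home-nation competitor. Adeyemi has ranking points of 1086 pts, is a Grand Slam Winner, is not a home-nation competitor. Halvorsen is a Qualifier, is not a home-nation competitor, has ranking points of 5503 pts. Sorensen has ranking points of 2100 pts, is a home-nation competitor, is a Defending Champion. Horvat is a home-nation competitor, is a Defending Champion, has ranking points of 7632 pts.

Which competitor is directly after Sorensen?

By status category: Castillo, Horvat, Ibarra and Sorensen (Defending Champion); then Adeyemi (Grand Slam Winner); then Varga (Tour Winner); then Halvorsen (Qualifier).
Castillo, Horvat, Ibarra and Sorensen are each a home-nation competitor, so the next rule applies.
Among Castillo, Horvat, Ibarra and Sorensen, alphabetically by surname: Castillo before Horvat before Ibarra before Sorensen.
Order: Castillo, Horvat, Ibarra, Sorensen, Adeyemi, Varga, Halvorsen.

Adeyemi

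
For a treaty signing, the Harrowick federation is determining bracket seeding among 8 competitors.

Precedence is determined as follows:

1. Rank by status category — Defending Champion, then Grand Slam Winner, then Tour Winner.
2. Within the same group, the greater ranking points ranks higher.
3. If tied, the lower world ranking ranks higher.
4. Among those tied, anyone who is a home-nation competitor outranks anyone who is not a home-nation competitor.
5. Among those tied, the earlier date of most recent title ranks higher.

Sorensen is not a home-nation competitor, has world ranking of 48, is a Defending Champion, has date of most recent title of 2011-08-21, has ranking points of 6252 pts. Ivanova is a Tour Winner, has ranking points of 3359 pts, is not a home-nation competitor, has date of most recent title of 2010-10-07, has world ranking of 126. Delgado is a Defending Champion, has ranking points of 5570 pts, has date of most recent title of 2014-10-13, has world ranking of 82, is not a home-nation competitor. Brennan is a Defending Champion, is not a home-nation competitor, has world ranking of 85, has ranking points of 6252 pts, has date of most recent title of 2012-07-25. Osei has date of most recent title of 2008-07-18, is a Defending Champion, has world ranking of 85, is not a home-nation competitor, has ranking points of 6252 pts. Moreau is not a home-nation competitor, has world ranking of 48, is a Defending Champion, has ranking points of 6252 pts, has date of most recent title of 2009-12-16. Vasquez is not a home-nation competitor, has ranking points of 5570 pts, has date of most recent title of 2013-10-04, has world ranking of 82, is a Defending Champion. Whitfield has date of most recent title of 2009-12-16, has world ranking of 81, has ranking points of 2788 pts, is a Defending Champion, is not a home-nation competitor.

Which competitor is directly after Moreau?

By status category: Moreau, Sorensen, Osei, Brennan, Vasquez, Delgado and Whitfield (Defending Champion); then Ivanova (Tour Winner).
Among Moreau, Sorensen, Osei, Brennan, Vasquez, Delgado and Whitfield, by ranking points (higher first): Moreau, Sorensen, Osei and Brennan (6252 pts) before Vasquez and Delgado (5570 pts) before Whitfield (2788 pts).
Among Moreau, Sorensen, Osei and Brennan, by world ranking (lower first): Moreau and Sorensen (48) before Osei and Brennan (85).
Moreau and Sorensen are each not a home-nation competitor, so the next rule applies.
Among Moreau and Sorensen, by date of most recent title (earlier first): Moreau (2009-12-16) before Sorensen (2011-08-21).
Osei and Brennan are each not a home-nation competitor, so the next rule applies.
Among Osei and Brennan, by date of most recent title (earlier first): Osei (2008-07-18) before Brennan (2012-07-25).
Vasquez and Delgado both have world ranking 82, so the next rule applies.
Vasquez and Delgado are each not a home-nation competitor, so the next rule applies.
Among Vasquez and Delgado, by date of most recent title (earlier first): Vasquez (2013-10-04) before Delgado (2014-10-13).
Order: Moreau, Sorensen, Osei, Brennan, Vasquez, Delgado, Whitfield, Ivanova.

Sorensen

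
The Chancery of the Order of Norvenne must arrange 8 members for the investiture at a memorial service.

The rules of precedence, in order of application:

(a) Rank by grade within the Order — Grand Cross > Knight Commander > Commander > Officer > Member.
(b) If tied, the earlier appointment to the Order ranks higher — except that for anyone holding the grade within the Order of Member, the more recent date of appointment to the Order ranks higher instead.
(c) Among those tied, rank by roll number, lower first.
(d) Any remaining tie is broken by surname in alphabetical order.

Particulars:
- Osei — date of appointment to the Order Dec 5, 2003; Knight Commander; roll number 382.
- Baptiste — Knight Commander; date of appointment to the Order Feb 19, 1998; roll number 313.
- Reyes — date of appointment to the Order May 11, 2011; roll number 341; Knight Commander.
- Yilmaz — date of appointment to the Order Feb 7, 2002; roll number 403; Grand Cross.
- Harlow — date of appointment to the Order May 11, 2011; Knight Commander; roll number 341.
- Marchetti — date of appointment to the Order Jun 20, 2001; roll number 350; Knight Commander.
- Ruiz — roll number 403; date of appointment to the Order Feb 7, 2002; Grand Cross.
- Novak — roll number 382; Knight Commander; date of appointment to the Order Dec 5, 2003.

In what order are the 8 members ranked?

Ruiz, Yilmaz, Baptiste, Marchetti, Novak, Osei, Harlow, Reyes

By grade within the Order: Ruiz and Yilmaz (Grand Cross); then Baptiste, Marchetti, Novak, Osei, Harlow and Reyes (Knight Commander).
Ruiz and Yilmaz both have date of appointment to the Order Feb 7, 2002, so the next rule applies.
Ruiz and Yilmaz both have roll number 403, so the next rule applies.
Among Ruiz and Yilmaz, alphabetically by surname: Ruiz before Yilmaz.
Among Baptiste, Marchetti, Novak, Osei, Harlow and Reyes, by date of appointment to the Order (earlier first): Baptiste (Feb 19, 1998) before Marchetti (Jun 20, 2001) before Novak and Osei (Dec 5, 2003) before Harlow and Reyes (May 11, 2011).
Novak and Osei both have roll number 382, so the next rule applies.
Among Novak and Osei, alphabetically by surname: Novak before Osei.
Harlow and Reyes both have roll number 341, so the next rule applies.
Among Harlow and Reyes, alphabetically by surname: Harlow before Reyes.
Full order: Ruiz, Yilmaz, Baptiste, Marchetti, Novak, Osei, Harlow, Reyes.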